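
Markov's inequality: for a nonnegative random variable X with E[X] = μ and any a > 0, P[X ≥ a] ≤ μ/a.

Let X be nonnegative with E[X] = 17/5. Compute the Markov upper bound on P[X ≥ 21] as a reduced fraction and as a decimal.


μ = E[X] = 17/5, a = 21.
Markov: P[X ≥ 21] ≤ μ/a = (17/5)/21 = 17/105.
Numerically: ≈ 0.162.
(Since a = 21 > μ = 3.400, the bound 17/105 is < 1 and informative.)

P[X ≥ 21] ≤ 17/105 ≈ 0.162.


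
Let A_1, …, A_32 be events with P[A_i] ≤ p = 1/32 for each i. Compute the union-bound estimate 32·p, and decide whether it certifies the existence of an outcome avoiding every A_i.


Union bound: P[∪_{i=1}^{32} A_i] ≤ Σ_i P[A_i] ≤ 32·p = 32·(1/32) = 1.
Numerically: 1 ≈ 1.0000000.
Is 1 < 1? NO.
Since the bound 1 is ≥ 1, the union bound is uninformative here; it does NOT by itself certify existence.

32·p = 1 ≈ 1.0000000; existence NOT certified by the union bound.


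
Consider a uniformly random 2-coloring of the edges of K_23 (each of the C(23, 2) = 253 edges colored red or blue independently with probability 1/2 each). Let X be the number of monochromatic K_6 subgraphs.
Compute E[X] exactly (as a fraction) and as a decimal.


Let X = Σ_S X_S over the C(23, 6) = 100947 subsets S of size 6, where X_S = 1 if the K_6 on S is monochromatic.
For a fixed S, the K_6 on S has C(6, 2) = 15 edges. P[all 15 edges red] = (1/2)^15, and likewise for blue, so P[monochromatic] = 2·(1/2)^15 = 2^{1 − 15} = 1/16384.
By linearity of expectation: E[X] = C(23, 6) · 2^{1 − 15} = 100947 · 1/16384 = 100947/16384.
Numerically: E[X] ≈ 6.161316.

E[X] = C(23,6)·2^(1−C(6,2)) = 100947/16384 ≈ 6.161316.


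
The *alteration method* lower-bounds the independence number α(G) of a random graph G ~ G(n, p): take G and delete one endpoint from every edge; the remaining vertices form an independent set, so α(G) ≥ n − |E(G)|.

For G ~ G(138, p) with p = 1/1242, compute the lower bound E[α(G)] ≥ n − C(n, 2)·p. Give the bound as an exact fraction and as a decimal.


E[|E(G)|] = C(138, 2)·p = 9453 · (1/1242) = 137/18.
E[α(G)] ≥ n − E[|E(G)|] = 138 − 137/18 = 2347/18.
Numerically: ≈ 130.38889.
(This is only a lower bound; the true E[α(G)] may be larger.)

E[α(G)] ≥ 2347/18 ≈ 130.38889.


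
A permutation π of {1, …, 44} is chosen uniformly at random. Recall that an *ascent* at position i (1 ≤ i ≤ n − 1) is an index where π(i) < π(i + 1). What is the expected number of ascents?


Write X = Σ X_I over i = 1, …, 43, with X_I the indicator of one ascent.
There are 43 indicators.
For each fixed i, the pair (π(i), π(i+1)) is a uniformly random ordered pair of distinct values from {1, …, 44}; by symmetry P[π(i) < π(i+1)] = 1/2.
By linearity: E[X] = 43 · (1/2) = (44 − 1) · (1/2) = 43/2 ≈ 21.500000.

E[X] = 43/2 = 21.500000.


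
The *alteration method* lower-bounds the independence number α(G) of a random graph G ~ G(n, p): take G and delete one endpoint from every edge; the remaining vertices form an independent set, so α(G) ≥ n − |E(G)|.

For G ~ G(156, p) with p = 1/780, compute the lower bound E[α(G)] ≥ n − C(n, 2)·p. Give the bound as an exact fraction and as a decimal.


E[|E(G)|] = C(156, 2)·p = 12090 · (1/780) = 31/2.
E[α(G)] ≥ n − E[|E(G)|] = 156 − 31/2 = 281/2.
Numerically: ≈ 140.5000.
(This is only a lower bound; the true E[α(G)] may be larger.)

E[α(G)] ≥ 281/2 ≈ 140.5000.


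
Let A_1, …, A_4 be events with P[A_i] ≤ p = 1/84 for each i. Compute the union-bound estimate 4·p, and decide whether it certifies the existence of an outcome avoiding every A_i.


Union bound: P[∪_{i=1}^{4} A_i] ≤ Σ_i P[A_i] ≤ 4·p = 4·(1/84) = 1/21.
Numerically: 1/21 ≈ 0.0476.
Is 1/21 < 1? YES.
Since P[∪ A_i] ≤ 1/21 < 1, the complement has P[∩ A_i^c] ≥ 1 − 1/21 = 20/21 > 0, so some outcome avoids every A_i.

4·p = 1/21 ≈ 0.0476; existence CERTIFIED by the union bound.


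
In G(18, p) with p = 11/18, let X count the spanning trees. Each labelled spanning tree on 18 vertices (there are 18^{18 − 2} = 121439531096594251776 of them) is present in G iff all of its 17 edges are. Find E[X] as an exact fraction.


K_18 has 18^{18 − 2} = 121439531096594251776 labelled spanning trees.
For each such spanning tree H, let X_H = 1 if all 17 edges of H are present in G. Then P[X_H = 1] = p^{17} = (11/18)^{17} = 505447028499293771/2185911559738696531968.
Summing the indicators: E[X] = Σ_H E[X_H] = 121439531096594251776 · p^{17} = 121439531096594251776 · 505447028499293771/2185911559738696531968 = 505447028499293771/18.
Numerically: E[X] ≈ 2.808e+16.

E[X] = 121439531096594251776 · (11/18)^{17} = 505447028499293771/18 ≈ 2.808e+16.


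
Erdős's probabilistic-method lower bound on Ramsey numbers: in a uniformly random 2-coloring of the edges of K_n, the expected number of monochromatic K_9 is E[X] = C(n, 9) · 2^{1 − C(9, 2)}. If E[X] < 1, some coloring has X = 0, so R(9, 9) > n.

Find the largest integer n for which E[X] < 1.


We need C(n, 9) · 2^{1 − 36} < 1, i.e. C(n, 9) < 2^{36 − 1} = 34359738368.
Check values of n near the boundary:
  n = 64: C(64, 9) = 27540584512; 27540584512 < 34359738368? YES
  n = 65: C(65, 9) = 31966749880; 31966749880 < 34359738368? YES
  n = 66: C(66, 9) = 37014131440; 37014131440 < 34359738368? NO
  n = 67: C(67, 9) = 42757703560; 42757703560 < 34359738368? NO
The largest n with C(n, 9) < 34359738368 is n = 65 (where E[X] = 3995843735/4294967296 ≈ 0.930355). Hence R(9, 9) > 65, i.e. R(9, 9) ≥ 66.

Largest n = 65; hence R(9, 9) > 65.


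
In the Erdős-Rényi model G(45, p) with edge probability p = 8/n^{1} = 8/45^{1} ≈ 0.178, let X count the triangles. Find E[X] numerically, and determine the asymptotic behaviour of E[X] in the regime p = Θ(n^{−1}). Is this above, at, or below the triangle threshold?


Number of potential triangles: C(45, 3) = 14190.
Each occurs with probability p³ ≈ (0.178)³ ≈ 5.61866e-03.
By linearity: E[X] = C(45, 3)·p³ ≈ 14190 · 5.61866e-03 ≈ 79.729.
Here α = 1, so p = 8/n is exactly at the triangle threshold p ~ 1/n. Asymptotically E[X] → c³/6 = 8³/6 = 256/3 ≈ 85.333, a bounded constant. In this regime the triangle count is asymptotically Poisson(c³/6).

E[X] ≈ 79.729; in regime p = Θ(1/n^{1}) E[X] stays bounded (at the triangle threshold p ~ 1/n).


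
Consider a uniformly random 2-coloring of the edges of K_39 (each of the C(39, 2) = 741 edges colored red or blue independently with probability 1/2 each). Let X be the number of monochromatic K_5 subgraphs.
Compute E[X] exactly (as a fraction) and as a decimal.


Let X = Σ_S X_S over the C(39, 5) = 575757 subsets S of size 5, where X_S = 1 if the K_5 on S is monochromatic.
For a fixed S, the K_5 on S has C(5, 2) = 10 edges. P[all 10 edges red] = (1/2)^10, and likewise for blue, so P[monochromatic] = 2·(1/2)^10 = 2^{1 − 10} = 1/512.
Summing: E[X] = C(39, 5) · 2^{1 − 10} = 575757 · 1/512 = 575757/512.
Numerically: E[X] ≈ 1124.525.

E[X] = C(39,5)·2^(1−C(5,2)) = 575757/512 ≈ 1124.525.


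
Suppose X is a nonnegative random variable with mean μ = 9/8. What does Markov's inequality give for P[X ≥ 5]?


μ = E[X] = 9/8, a = 5.
Markov: P[X ≥ 5] ≤ μ/a = (9/8)/5 = 9/40.
Numerically: ≈ 0.225.
(Since a = 5 > μ = 1.125, the bound 9/40 is < 1 and informative.)

P[X ≥ 5] ≤ 9/40 ≈ 0.225.


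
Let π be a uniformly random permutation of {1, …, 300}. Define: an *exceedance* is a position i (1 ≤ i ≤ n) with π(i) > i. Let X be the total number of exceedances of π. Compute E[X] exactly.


Write X = Σ_{i=1}^{300} X_i, where X_i = 1_{π(i) > i}.
For each fixed i, π(i) is uniform over {1, …, 300} (marginal of a uniform permutation), so P[π(i) > i] = (n − i)/n. Summing: Σ_{i=1}^{300} (n − i)/n = (0 + 1 + … + 299)/300 = 300(300 − 1)/(2·300) = (300 − 1)/2.
Hence E[X] = Σ_{i=1}^{300} (300 − i)/300 = 299/2 ≈ 149.5000.

E[X] = 299/2 = 149.5000.


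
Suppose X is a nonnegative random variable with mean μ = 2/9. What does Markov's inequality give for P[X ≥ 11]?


μ = E[X] = 2/9, a = 11.
Markov: P[X ≥ 11] ≤ μ/a = (2/9)/11 = 2/99.
Numerically: ≈ 0.02020.
(Since a = 11 > μ = 0.22222, the bound 2/99 is < 1 and informative.)

P[X ≥ 11] ≤ 2/99 ≈ 0.02020.


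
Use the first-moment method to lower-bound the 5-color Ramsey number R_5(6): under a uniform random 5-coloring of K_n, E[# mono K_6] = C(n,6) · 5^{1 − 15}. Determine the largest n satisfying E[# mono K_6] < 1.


We need C(n, 6) · 5^{1 − 15} < 1, i.e. C(n, 6) < 5^{15 − 1} = 6103515625.
Check values of n near the boundary:
  n = 126: C(126, 6) = 4925156775; 4925156775 < 6103515625? YES
  n = 127: C(127, 6) = 5169379425; 5169379425 < 6103515625? YES
  n = 128: C(128, 6) = 5423611200; 5423611200 < 6103515625? YES
  n = 129: C(129, 6) = 5688177600; 5688177600 < 6103515625? YES
  n = 130: C(130, 6) = 5963412000; 5963412000 < 6103515625? YES
  n = 131: C(131, 6) = 6249655776; 6249655776 < 6103515625? NO
  n = 132: C(132, 6) = 6547258432; 6547258432 < 6103515625? NO
The largest n with C(n, 6) < 6103515625 is n = 130 (where E[X] = 47707296/48828125 ≈ 0.9770). Hence R_5(6) > 130, i.e. R_5(6) ≥ 131.

Largest n = 130; hence R_5(6) > 130.


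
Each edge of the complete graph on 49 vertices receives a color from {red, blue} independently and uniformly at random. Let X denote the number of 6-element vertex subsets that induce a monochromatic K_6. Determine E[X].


Let X = Σ_S X_S over the C(49, 6) = 13983816 subsets S of size 6, where X_S = 1 if the K_6 on S is monochromatic.
For a fixed S, the K_6 on S has C(6, 2) = 15 edges. P[all 15 edges red] = (1/2)^15, and likewise for blue, so P[monochromatic] = 2·(1/2)^15 = 2^{1 − 15} = 1/16384.
Summing: E[X] = C(49, 6) · 2^{1 − 15} = 13983816 · 1/16384 = 1747977/2048.
Numerically: E[X] ≈ 853.504.

E[X] = C(49,6)·2^(1−C(6,2)) = 1747977/2048 ≈ 853.504.


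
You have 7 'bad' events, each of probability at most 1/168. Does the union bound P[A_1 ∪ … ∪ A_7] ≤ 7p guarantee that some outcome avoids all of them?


Union bound: P[∪_{i=1}^{7} A_i] ≤ Σ_i P[A_i] ≤ 7·p = 7·(1/168) = 1/24.
Numerically: 1/24 ≈ 0.04167.
Is 1/24 < 1? YES.
Since P[∪ A_i] ≤ 1/24 < 1, the complement has P[∩ A_i^c] ≥ 1 − 1/24 = 23/24 > 0, so some outcome avoids every A_i.

7·p = 1/24 ≈ 0.04167; existence CERTIFIED by the union bound.


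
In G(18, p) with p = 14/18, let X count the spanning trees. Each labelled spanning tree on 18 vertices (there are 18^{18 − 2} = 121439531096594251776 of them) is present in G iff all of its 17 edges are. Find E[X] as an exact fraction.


K_18 has 18^{18 − 2} = 121439531096594251776 labelled spanning trees.
For each such spanning tree H, let X_H = 1 if all 17 edges of H are present in G. Then P[X_H = 1] = p^{17} = (7/9)^{17} = 232630513987207/16677181699666569.
By linearity of expectation: E[X] = Σ_H E[X_H] = 121439531096594251776 · p^{17} = 121439531096594251776 · 232630513987207/16677181699666569 = 15245673364665597952/9.
Numerically: E[X] ≈ 1.69e+18.

E[X] = 121439531096594251776 · (7/9)^{17} = 15245673364665597952/9 ≈ 1.69e+18.


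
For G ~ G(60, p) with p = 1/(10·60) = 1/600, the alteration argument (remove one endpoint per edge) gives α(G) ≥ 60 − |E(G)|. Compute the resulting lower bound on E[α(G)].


E[|E(G)|] = C(60, 2)·p = 1770 · (1/600) = 59/20.
E[α(G)] ≥ n − E[|E(G)|] = 60 − 59/20 = 1141/20.
Numerically: ≈ 57.05000.
(This is only a lower bound; the true E[α(G)] may be larger.)

E[α(G)] ≥ 1141/20 ≈ 57.05000.


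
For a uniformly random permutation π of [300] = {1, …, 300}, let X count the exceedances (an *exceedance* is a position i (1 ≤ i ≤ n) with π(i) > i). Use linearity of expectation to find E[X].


Write X = Σ_{i=1}^{300} X_i, where X_i = 1_{π(i) > i}.
For each fixed i, π(i) is uniform over {1, …, 300} (marginal of a uniform permutation), so P[π(i) > i] = (n − i)/n. Summing: Σ_{i=1}^{300} (n − i)/n = (0 + 1 + … + 299)/300 = 300(300 − 1)/(2·300) = (300 − 1)/2.
Hence E[X] = Σ_{i=1}^{300} (300 − i)/300 = 299/2 ≈ 149.500.

E[X] = 299/2 = 149.500.


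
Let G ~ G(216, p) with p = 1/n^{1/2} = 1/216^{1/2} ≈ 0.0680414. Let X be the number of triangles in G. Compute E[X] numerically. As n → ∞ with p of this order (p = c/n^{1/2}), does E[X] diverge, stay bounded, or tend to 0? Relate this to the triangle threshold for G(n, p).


Number of potential triangles: C(216, 3) = 1656360.
Each occurs with probability p³ ≈ (0.0680414)³ ≈ 3.15006397e-04.
By linearity: E[X] = C(216, 3)·p³ ≈ 1656360 · 3.15006397e-04 ≈ 521.763996.
Since α = 1/2 < 1, p = c/n^{1/2} ≫ 1/n is above the triangle threshold p ~ 1/n. Asymptotically E[X] ~ (c³/6)·n^{3(1−α)} = (1³/6)·n^{1.5} → ∞; triangles are abundant w.h.p.

E[X] ≈ 521.763996; in regime p = Θ(1/n^{1/2}) E[X] diverges (above the triangle threshold p ~ 1/n).


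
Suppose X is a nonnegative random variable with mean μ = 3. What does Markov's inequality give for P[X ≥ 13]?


μ = E[X] = 3, a = 13.
Markov: P[X ≥ 13] ≤ μ/a = (3)/13 = 3/13.
Numerically: ≈ 0.2308.
(Since a = 13 > μ = 3.0000, the bound 3/13 is < 1 and informative.)

P[X ≥ 13] ≤ 3/13 ≈ 0.2308.


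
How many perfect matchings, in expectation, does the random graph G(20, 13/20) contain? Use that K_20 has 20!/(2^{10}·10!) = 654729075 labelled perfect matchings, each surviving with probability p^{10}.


K_20 has 20!/(2^{10}·10!) = 654729075 labelled perfect matchings.
For each such perfect matching H, let X_H = 1 if all 10 edges of H are present in G. Then P[X_H = 1] = p^{10} = (13/20)^{10} = 137858491849/10240000000000.
By linearity: E[X] = Σ_H E[X_H] = 654729075 · p^{10} = 654729075 · 137858491849/10240000000000 = 3610398513967632387/409600000000.
Numerically: E[X] ≈ 8.81e+06.

E[X] = 654729075 · (13/20)^{10} = 3610398513967632387/409600000000 ≈ 8.81e+06.


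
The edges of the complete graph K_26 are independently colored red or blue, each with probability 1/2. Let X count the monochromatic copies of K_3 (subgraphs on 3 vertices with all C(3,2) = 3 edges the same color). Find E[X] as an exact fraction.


Let X = Σ_S X_S over the C(26, 3) = 2600 subsets S of size 3, where X_S = 1 if the K_3 on S is monochromatic.
For a fixed S, the K_3 on S has C(3, 2) = 3 edges. P[all 3 edges red] = (1/2)^3, and likewise for blue, so P[monochromatic] = 2·(1/2)^3 = 2^{1 − 3} = 1/4.
By linearity: E[X] = C(26, 3) · 2^{1 − 3} = 2600 · 1/4 = 650.
Numerically: E[X] ≈ 650.000.

E[X] = C(26,3)·2^(1−C(3,2)) = 650 ≈ 650.000.


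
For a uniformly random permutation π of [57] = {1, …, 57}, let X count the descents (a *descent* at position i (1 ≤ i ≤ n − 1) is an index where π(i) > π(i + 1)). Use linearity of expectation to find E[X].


Write X = Σ X_I over i = 1, …, 56, with X_I the indicator of one descent.
There are 56 indicators.
For each fixed i, the pair (π(i), π(i+1)) is a uniformly random ordered pair of distinct values from {1, …, 57}; by symmetry P[π(i) > π(i+1)] = 1/2.
By linearity: E[X] = 56 · (1/2) = (57 − 1) · (1/2) = 28 ≈ 28.000000.

E[X] = 28 = 28.000000.


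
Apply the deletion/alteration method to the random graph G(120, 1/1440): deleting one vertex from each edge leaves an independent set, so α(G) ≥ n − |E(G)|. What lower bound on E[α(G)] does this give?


E[|E(G)|] = C(120, 2)·p = 7140 · (1/1440) = 119/24.
E[α(G)] ≥ n − E[|E(G)|] = 120 − 119/24 = 2761/24.
Numerically: ≈ 115.042.
(This is only a lower bound; the true E[α(G)] may be larger.)

E[α(G)] ≥ 2761/24 ≈ 115.042.


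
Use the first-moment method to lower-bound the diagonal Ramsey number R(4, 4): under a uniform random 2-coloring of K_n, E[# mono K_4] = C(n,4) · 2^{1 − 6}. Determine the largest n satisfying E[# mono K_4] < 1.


We need C(n, 4) · 2^{1 − 6} < 1, i.e. C(n, 4) < 2^{6 − 1} = 32.
Check values of n near the boundary:
  n = 4: C(4, 4) = 1; 1 < 32? YES
  n = 5: C(5, 4) = 5; 5 < 32? YES
  n = 6: C(6, 4) = 15; 15 < 32? YES
  n = 7: C(7, 4) = 35; 35 < 32? NO
The largest n with C(n, 4) < 32 is n = 6 (where E[X] = 15/32 ≈ 0.468750). Hence R(4, 4) > 6, i.e. R(4, 4) ≥ 7.

Largest n = 6; hence R(4, 4) > 6.


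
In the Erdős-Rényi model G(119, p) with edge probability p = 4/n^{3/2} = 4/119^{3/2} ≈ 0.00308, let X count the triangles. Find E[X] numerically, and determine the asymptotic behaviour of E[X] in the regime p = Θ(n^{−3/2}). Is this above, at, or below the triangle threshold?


Number of potential triangles: C(119, 3) = 273819.
Each occurs with probability p³ ≈ (0.00308)³ ≈ 2.92562e-08.
By linearity: E[X] = C(119, 3)·p³ ≈ 273819 · 2.92562e-08 ≈ 0.008.
Since α = 3/2 > 1, p = c/n^{3/2} = o(1/n) is below the triangle threshold p ~ 1/n. Asymptotically E[X] ~ (c³/6)·n^{3(1−α)} = (4³/6)·n^{-1.5} → 0, so by Markov's inequality G has no triangles w.h.p.

E[X] ≈ 0.008; in regime p = Θ(1/n^{3/2}) E[X] tends to 0 (below the triangle threshold p ~ 1/n).


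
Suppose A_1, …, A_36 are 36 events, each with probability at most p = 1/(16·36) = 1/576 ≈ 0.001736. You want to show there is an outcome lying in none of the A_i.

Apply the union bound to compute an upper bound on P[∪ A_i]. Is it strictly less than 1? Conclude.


Union bound: P[∪_{i=1}^{36} A_i] ≤ Σ_i P[A_i] ≤ 36·p = 36·(1/576) = 1/16.
Numerically: 1/16 ≈ 0.062500.
Is 1/16 < 1? YES.
Since P[∪ A_i] ≤ 1/16 < 1, the complement has P[∩ A_i^c] ≥ 1 − 1/16 = 15/16 > 0, so some outcome avoids every A_i.

36·p = 1/16 ≈ 0.062500; existence CERTIFIED by the union bound.


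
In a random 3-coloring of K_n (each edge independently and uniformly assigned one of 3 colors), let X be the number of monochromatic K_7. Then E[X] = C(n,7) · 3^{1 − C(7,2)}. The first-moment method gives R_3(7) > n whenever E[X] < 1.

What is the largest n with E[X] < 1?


We need C(n, 7) · 3^{1 − 21} < 1, i.e. C(n, 7) < 3^{21 − 1} = 3486784401.
Check values of n near the boundary:
  n = 80: C(80, 7) = 3176716400; 3176716400 < 3486784401? YES
  n = 81: C(81, 7) = 3477216600; 3477216600 < 3486784401? YES
  n = 82: C(82, 7) = 3801756816; 3801756816 < 3486784401? NO
  n = 83: C(83, 7) = 4151918628; 4151918628 < 3486784401? NO
  n = 84: C(84, 7) = 4529365776; 4529365776 < 3486784401? NO
The largest n with C(n, 7) < 3486784401 is n = 81 (where E[X] = 42928600/43046721 ≈ 0.9972560). Hence R_3(7) > 81, i.e. R_3(7) ≥ 82.

Largest n = 81; hence R_3(7) > 81.


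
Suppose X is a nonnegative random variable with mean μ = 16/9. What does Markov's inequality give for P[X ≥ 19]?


μ = E[X] = 16/9, a = 19.
Markov: P[X ≥ 19] ≤ μ/a = (16/9)/19 = 16/171.
Numerically: ≈ 0.093567.
(Since a = 19 > μ = 1.777778, the bound 16/171 is < 1 and informative.)

P[X ≥ 19] ≤ 16/171 ≈ 0.093567.


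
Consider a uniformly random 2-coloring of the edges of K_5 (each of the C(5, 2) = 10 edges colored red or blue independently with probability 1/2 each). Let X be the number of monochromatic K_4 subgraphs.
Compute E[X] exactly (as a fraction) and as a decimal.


Let X = Σ_S X_S over the C(5, 4) = 5 subsets S of size 4, where X_S = 1 if the K_4 on S is monochromatic.
For a fixed S, the K_4 on S has C(4, 2) = 6 edges. P[all 6 edges red] = (1/2)^6, and likewise for blue, so P[monochromatic] = 2·(1/2)^6 = 2^{1 − 6} = 1/32.
Summing: E[X] = C(5, 4) · 2^{1 − 6} = 5 · 1/32 = 5/32.
Numerically: E[X] ≈ 0.15625.

E[X] = C(5,4)·2^(1−C(4,2)) = 5/32 ≈ 0.15625.


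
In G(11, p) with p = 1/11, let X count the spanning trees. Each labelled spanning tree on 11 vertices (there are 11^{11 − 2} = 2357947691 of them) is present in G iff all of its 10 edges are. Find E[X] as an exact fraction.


K_11 has 11^{11 − 2} = 2357947691 labelled spanning trees.
For each such spanning tree H, let X_H = 1 if all 10 edges of H are present in G. Then P[X_H = 1] = p^{10} = (1/11)^{10} = 1/25937424601.
By linearity of expectation: E[X] = Σ_H E[X_H] = 2357947691 · p^{10} = 2357947691 · 1/25937424601 = 1/11.
Numerically: E[X] ≈ 0.0909091.

E[X] = 2357947691 · (1/11)^{10} = 1/11 ≈ 0.0909091.


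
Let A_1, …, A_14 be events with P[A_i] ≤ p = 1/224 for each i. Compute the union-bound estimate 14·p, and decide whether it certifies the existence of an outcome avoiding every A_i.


Union bound: P[∪_{i=1}^{14} A_i] ≤ Σ_i P[A_i] ≤ 14·p = 14·(1/224) = 1/16.
Numerically: 1/16 ≈ 0.062500.
Is 1/16 < 1? YES.
Since P[∪ A_i] ≤ 1/16 < 1, the complement has P[∩ A_i^c] ≥ 1 − 1/16 = 15/16 > 0, so some outcome avoids every A_i.

14·p = 1/16 ≈ 0.062500; existence CERTIFIED by the union bound.


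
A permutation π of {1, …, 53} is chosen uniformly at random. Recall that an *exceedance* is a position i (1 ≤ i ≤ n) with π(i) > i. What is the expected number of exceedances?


Write X = Σ_{i=1}^{53} X_i, where X_i = 1_{π(i) > i}.
For each fixed i, π(i) is uniform over {1, …, 53} (marginal of a uniform permutation), so P[π(i) > i] = (n − i)/n. Summing: Σ_{i=1}^{53} (n − i)/n = (0 + 1 + … + 52)/53 = 53(53 − 1)/(2·53) = (53 − 1)/2.
Hence E[X] = Σ_{i=1}^{53} (53 − i)/53 = 26 ≈ 26.000000.

E[X] = 26 = 26.000000.


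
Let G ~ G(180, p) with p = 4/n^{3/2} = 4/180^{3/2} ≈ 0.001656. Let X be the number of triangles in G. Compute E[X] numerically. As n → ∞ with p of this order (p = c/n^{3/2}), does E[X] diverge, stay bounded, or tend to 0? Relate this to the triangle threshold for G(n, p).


Number of potential triangles: C(180, 3) = 955860.
Each occurs with probability p³ ≈ (0.001656)³ ≈ 4.544161e-09.
By linearity: E[X] = C(180, 3)·p³ ≈ 955860 · 4.544161e-09 ≈ 0.0043.
Since α = 3/2 > 1, p = c/n^{3/2} = o(1/n) is below the triangle threshold p ~ 1/n. Asymptotically E[X] ~ (c³/6)·n^{3(1−α)} = (4³/6)·n^{-1.5} → 0, so by Markov's inequality G has no triangles w.h.p.

E[X] ≈ 0.0043; in regime p = Θ(1/n^{3/2}) E[X] tends to 0 (below the triangle threshold p ~ 1/n).


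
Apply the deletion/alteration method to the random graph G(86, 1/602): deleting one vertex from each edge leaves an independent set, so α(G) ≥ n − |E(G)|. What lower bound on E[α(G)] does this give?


E[|E(G)|] = C(86, 2)·p = 3655 · (1/602) = 85/14.
E[α(G)] ≥ n − E[|E(G)|] = 86 − 85/14 = 1119/14.
Numerically: ≈ 79.92857.
(This is only a lower bound; the true E[α(G)] may be larger.)

E[α(G)] ≥ 1119/14 ≈ 79.92857.


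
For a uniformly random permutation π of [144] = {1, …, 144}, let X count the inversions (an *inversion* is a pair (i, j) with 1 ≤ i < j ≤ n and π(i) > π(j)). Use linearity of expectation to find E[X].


Write X = Σ X_I over the C(144, 2) = 10296 pairs i < j, with X_I the indicator of one inversion.
There are 10296 indicators.
For each fixed pair i < j, the values π(i) and π(j) are two distinct elements of {1, …, 144} in uniformly random order; by symmetry P[π(i) > π(j)] = 1/2.
By linearity: E[X] = 10296 · (1/2) = C(144, 2) · (1/2) = 10296/2 = 5148 ≈ 5148.000.

E[X] = 5148 = 5148.000.


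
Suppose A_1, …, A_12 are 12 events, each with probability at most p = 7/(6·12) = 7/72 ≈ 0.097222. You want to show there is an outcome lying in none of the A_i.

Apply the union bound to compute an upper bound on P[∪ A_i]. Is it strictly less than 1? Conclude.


Union bound: P[∪_{i=1}^{12} A_i] ≤ Σ_i P[A_i] ≤ 12·p = 12·(7/72) = 7/6.
Numerically: 7/6 ≈ 1.166667.
Is 7/6 < 1? NO.
Since the bound 7/6 is ≥ 1, the union bound is uninformative here; it does NOT by itself certify existence.

12·p = 7/6 ≈ 1.166667; existence NOT certified by the union bound.


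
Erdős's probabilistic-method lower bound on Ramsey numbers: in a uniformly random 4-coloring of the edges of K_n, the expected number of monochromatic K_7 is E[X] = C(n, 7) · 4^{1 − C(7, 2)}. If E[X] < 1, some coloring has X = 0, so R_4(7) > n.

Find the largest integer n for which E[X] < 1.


We need C(n, 7) · 4^{1 − 21} < 1, i.e. C(n, 7) < 4^{21 − 1} = 1099511627776.
Check values of n near the boundary:
  n = 175: C(175, 7) = 883208107275; 883208107275 < 1099511627776? YES
  n = 176: C(176, 7) = 919790691600; 919790691600 < 1099511627776? YES
  n = 177: C(177, 7) = 957664425960; 957664425960 < 1099511627776? YES
  n = 178: C(178, 7) = 996867063280; 996867063280 < 1099511627776? YES
  n = 179: C(179, 7) = 1037437234460; 1037437234460 < 1099511627776? YES
  n = 180: C(180, 7) = 1079414463600; 1079414463600 < 1099511627776? YES
  n = 181: C(181, 7) = 1122839183400; 1122839183400 < 1099511627776? NO
The largest n with C(n, 7) < 1099511627776 is n = 180 (where E[X] = 67463403975/68719476736 ≈ 0.981722). Hence R_4(7) > 180, i.e. R_4(7) ≥ 181.

Largest n = 180; hence R_4(7) > 180.


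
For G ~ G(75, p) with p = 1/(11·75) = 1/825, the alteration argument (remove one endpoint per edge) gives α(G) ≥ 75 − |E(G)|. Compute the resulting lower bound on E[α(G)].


E[|E(G)|] = C(75, 2)·p = 2775 · (1/825) = 37/11.
E[α(G)] ≥ n − E[|E(G)|] = 75 − 37/11 = 788/11.
Numerically: ≈ 71.63636.
(This is only a lower bound; the true E[α(G)] may be larger.)

E[α(G)] ≥ 788/11 ≈ 71.63636.


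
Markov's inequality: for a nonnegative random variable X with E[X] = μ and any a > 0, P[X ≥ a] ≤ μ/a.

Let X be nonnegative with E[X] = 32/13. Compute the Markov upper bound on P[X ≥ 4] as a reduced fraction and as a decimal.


μ = E[X] = 32/13, a = 4.
Markov: P[X ≥ 4] ≤ μ/a = (32/13)/4 = 8/13.
Numerically: ≈ 0.615385.
(Since a = 4 > μ = 2.461538, the bound 8/13 is < 1 and informative.)

P[X ≥ 4] ≤ 8/13 ≈ 0.615385.


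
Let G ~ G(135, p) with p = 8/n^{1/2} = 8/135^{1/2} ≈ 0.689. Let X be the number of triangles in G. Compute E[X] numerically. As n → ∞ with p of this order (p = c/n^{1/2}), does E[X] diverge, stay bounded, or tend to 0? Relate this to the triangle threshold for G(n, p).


Number of potential triangles: C(135, 3) = 400995.
Each occurs with probability p³ ≈ (0.689)³ ≈ 3.26414e-01.
By linearity: E[X] = C(135, 3)·p³ ≈ 400995 · 3.26414e-01 ≈ 130890.542.
Since α = 1/2 < 1, p = c/n^{1/2} ≫ 1/n is above the triangle threshold p ~ 1/n. Asymptotically E[X] ~ (c³/6)·n^{3(1−α)} = (8³/6)·n^{1.5} → ∞; triangles are abundant w.h.p.

E[X] ≈ 130890.542; in regime p = Θ(1/n^{1/2}) E[X] diverges (above the triangle threshold p ~ 1/n).


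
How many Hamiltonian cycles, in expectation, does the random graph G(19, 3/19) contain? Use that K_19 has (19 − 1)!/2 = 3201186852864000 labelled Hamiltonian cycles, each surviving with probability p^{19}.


K_19 has (19 − 1)!/2 = 3201186852864000 labelled Hamiltonian cycles.
For each such Hamiltonian cycle H, let X_H = 1 if all 19 edges of H are present in G. Then P[X_H = 1] = p^{19} = (3/19)^{19} = 1162261467/1978419655660313589123979.
By linearity: E[X] = Σ_H E[X_H] = 3201186852864000 · p^{19} = 3201186852864000 · 1162261467/1978419655660313589123979 = 3720616127750825791488000/1978419655660313589123979.
Numerically: E[X] ≈ 1.88.

E[X] = 3201186852864000 · (3/19)^{19} = 3720616127750825791488000/1978419655660313589123979 ≈ 1.88.


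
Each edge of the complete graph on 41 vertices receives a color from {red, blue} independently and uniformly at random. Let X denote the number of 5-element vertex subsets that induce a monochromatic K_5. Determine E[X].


Let X = Σ_S X_S over the C(41, 5) = 749398 subsets S of size 5, where X_S = 1 if the K_5 on S is monochromatic.
For a fixed S, the K_5 on S has C(5, 2) = 10 edges. P[all 10 edges red] = (1/2)^10, and likewise for blue, so P[monochromatic] = 2·(1/2)^10 = 2^{1 − 10} = 1/512.
Summing: E[X] = C(41, 5) · 2^{1 − 10} = 749398 · 1/512 = 374699/256.
Numerically: E[X] ≈ 1463.668.

E[X] = C(41,5)·2^(1−C(5,2)) = 374699/256 ≈ 1463.668.


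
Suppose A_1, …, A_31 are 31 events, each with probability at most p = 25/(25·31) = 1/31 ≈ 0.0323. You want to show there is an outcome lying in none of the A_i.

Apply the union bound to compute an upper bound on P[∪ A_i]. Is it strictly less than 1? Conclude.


Union bound: P[∪_{i=1}^{31} A_i] ≤ Σ_i P[A_i] ≤ 31·p = 31·(1/31) = 1.
Numerically: 1 ≈ 1.0000.
Is 1 < 1? NO.
Since the bound 1 is ≥ 1, the union bound is uninformative here; it does NOT by itself certify existence.

31·p = 1 ≈ 1.0000; existence NOT certified by the union bound.


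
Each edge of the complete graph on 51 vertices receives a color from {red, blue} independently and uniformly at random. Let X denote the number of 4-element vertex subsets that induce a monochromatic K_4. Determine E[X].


Let X = Σ_S X_S over the C(51, 4) = 249900 subsets S of size 4, where X_S = 1 if the K_4 on S is monochromatic.
For a fixed S, the K_4 on S has C(4, 2) = 6 edges. P[all 6 edges red] = (1/2)^6, and likewise for blue, so P[monochromatic] = 2·(1/2)^6 = 2^{1 − 6} = 1/32.
Summing: E[X] = C(51, 4) · 2^{1 − 6} = 249900 · 1/32 = 62475/8.
Numerically: E[X] ≈ 7809.375.

E[X] = C(51,4)·2^(1−C(4,2)) = 62475/8 ≈ 7809.375.


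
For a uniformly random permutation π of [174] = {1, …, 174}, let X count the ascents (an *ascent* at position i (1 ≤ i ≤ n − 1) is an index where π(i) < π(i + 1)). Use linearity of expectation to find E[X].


Write X = Σ X_I over i = 1, …, 173, with X_I the indicator of one ascent.
There are 173 indicators.
For each fixed i, the pair (π(i), π(i+1)) is a uniformly random ordered pair of distinct values from {1, …, 174}; by symmetry P[π(i) < π(i+1)] = 1/2.
By linearity: E[X] = 173 · (1/2) = (174 − 1) · (1/2) = 173/2 ≈ 86.500000.

E[X] = 173/2 = 86.500000.


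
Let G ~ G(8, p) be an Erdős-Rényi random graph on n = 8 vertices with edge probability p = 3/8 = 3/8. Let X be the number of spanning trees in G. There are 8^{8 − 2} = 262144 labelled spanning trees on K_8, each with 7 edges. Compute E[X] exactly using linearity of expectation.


K_8 has 8^{8 − 2} = 262144 labelled spanning trees.
For each such spanning tree H, let X_H = 1 if all 7 edges of H are present in G. Then P[X_H = 1] = p^{7} = (3/8)^{7} = 2187/2097152.
By linearity of expectation: E[X] = Σ_H E[X_H] = 262144 · p^{7} = 262144 · 2187/2097152 = 2187/8.
Numerically: E[X] ≈ 273.4.

E[X] = 262144 · (3/8)^{7} = 2187/8 ≈ 273.4.


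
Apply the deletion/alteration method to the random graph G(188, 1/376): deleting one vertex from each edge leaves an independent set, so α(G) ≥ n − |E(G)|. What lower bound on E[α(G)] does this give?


E[|E(G)|] = C(188, 2)·p = 17578 · (1/376) = 187/4.
E[α(G)] ≥ n − E[|E(G)|] = 188 − 187/4 = 565/4.
Numerically: ≈ 141.250.
(This is only a lower bound; the true E[α(G)] may be larger.)

E[α(G)] ≥ 565/4 ≈ 141.250.


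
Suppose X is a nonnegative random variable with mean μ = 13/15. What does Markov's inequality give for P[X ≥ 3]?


μ = E[X] = 13/15, a = 3.
Markov: P[X ≥ 3] ≤ μ/a = (13/15)/3 = 13/45.
Numerically: ≈ 0.289.
(Since a = 3 > μ = 0.867, the bound 13/45 is < 1 and informative.)

P[X ≥ 3] ≤ 13/45 ≈ 0.289.


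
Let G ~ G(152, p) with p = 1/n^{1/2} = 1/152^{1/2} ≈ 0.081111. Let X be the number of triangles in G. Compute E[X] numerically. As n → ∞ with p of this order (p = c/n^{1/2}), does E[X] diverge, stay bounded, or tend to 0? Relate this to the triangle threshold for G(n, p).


Number of potential triangles: C(152, 3) = 573800.
Each occurs with probability p³ ≈ (0.081111)³ ≈ 5.3362310e-04.
By linearity: E[X] = C(152, 3)·p³ ≈ 573800 · 5.3362310e-04 ≈ 306.19293.
Since α = 1/2 < 1, p = c/n^{1/2} ≫ 1/n is above the triangle threshold p ~ 1/n. Asymptotically E[X] ~ (c³/6)·n^{3(1−α)} = (1³/6)·n^{1.5} → ∞; triangles are abundant w.h.p.

E[X] ≈ 306.19293; in regime p = Θ(1/n^{1/2}) E[X] diverges (above the triangle threshold p ~ 1/n).


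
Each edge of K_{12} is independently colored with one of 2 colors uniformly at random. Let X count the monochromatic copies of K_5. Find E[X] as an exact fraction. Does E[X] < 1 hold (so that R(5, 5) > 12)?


E[X] = C(12, 5) · 2^{1 − 10} = 792 · 2^{−9} = 792/512.
As a reduced fraction: E[X] = 99/64 ≈ 1.5469.
Is E[X] < 1? NO.
Since E[X] ≥ 1, the first-moment bound is inconclusive at n = 12; it does NOT by itself certify R(5, 5) > 12.

E[X] = 99/64 ≈ 1.5469; E[X] ≥ 1; first-moment method inconclusive here.


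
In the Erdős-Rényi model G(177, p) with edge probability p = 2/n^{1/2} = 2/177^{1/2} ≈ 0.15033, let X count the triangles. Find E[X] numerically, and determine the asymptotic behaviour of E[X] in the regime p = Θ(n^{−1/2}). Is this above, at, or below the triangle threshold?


Number of potential triangles: C(177, 3) = 908600.
Each occurs with probability p³ ≈ (0.15033)³ ≈ 3.3972702e-03.
By linearity: E[X] = C(177, 3)·p³ ≈ 908600 · 3.3972702e-03 ≈ 3086.75969.
Since α = 1/2 < 1, p = c/n^{1/2} ≫ 1/n is above the triangle threshold p ~ 1/n. Asymptotically E[X] ~ (c³/6)·n^{3(1−α)} = (2³/6)·n^{1.5} → ∞; triangles are abundant w.h.p.

E[X] ≈ 3086.75969; in regime p = Θ(1/n^{1/2}) E[X] diverges (above the triangle threshold p ~ 1/n).


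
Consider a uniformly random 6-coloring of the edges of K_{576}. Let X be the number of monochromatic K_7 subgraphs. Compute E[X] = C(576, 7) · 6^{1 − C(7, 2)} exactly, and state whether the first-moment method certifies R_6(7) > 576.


E[X] = C(576, 7) · 6^{1 − 21} = 4023771393470400 · 6^{−20} = 4023771393470400/3656158440062976.
As a reduced fraction: E[X] = 6985714224775/6347497291776 ≈ 1.101.
Is E[X] < 1? NO.
Since E[X] ≥ 1, the first-moment bound is inconclusive at n = 576; it does NOT by itself certify R_6(7) > 576.

E[X] = 6985714224775/6347497291776 ≈ 1.101; E[X] ≥ 1; first-moment method inconclusive here.


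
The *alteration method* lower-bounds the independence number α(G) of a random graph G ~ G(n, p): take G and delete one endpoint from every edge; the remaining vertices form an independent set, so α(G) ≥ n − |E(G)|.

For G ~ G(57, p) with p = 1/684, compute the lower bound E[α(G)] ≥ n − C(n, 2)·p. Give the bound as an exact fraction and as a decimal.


E[|E(G)|] = C(57, 2)·p = 1596 · (1/684) = 7/3.
E[α(G)] ≥ n − E[|E(G)|] = 57 − 7/3 = 164/3.
Numerically: ≈ 54.666667.
(This is only a lower bound; the true E[α(G)] may be larger.)

E[α(G)] ≥ 164/3 ≈ 54.666667.


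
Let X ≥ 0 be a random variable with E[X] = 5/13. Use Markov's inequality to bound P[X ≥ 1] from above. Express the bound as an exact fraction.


μ = E[X] = 5/13, a = 1.
Markov: P[X ≥ 1] ≤ μ/a = (5/13)/1 = 5/13.
Numerically: ≈ 0.384615.
(Since a = 1 > μ = 0.384615, the bound 5/13 is < 1 and informative.)

P[X ≥ 1] ≤ 5/13 ≈ 0.384615.


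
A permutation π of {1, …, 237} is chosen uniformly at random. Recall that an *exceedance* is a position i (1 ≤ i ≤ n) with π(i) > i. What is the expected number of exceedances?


Write X = Σ_{i=1}^{237} X_i, where X_i = 1_{π(i) > i}.
For each fixed i, π(i) is uniform over {1, …, 237} (marginal of a uniform permutation), so P[π(i) > i] = (n − i)/n. Summing: Σ_{i=1}^{237} (n − i)/n = (0 + 1 + … + 236)/237 = 237(237 − 1)/(2·237) = (237 − 1)/2.
Hence E[X] = Σ_{i=1}^{237} (237 − i)/237 = 118 ≈ 118.000.

E[X] = 118 = 118.000.


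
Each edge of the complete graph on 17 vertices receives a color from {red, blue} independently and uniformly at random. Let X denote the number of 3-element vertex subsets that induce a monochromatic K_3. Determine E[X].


Let X = Σ_S X_S over the C(17, 3) = 680 subsets S of size 3, where X_S = 1 if the K_3 on S is monochromatic.
For a fixed S, the K_3 on S has C(3, 2) = 3 edges. P[all 3 edges red] = (1/2)^3, and likewise for blue, so P[monochromatic] = 2·(1/2)^3 = 2^{1 − 3} = 1/4.
By linearity: E[X] = C(17, 3) · 2^{1 − 3} = 680 · 1/4 = 170.
Numerically: E[X] ≈ 170.0000.

E[X] = C(17,3)·2^(1−C(3,2)) = 170 ≈ 170.0000.


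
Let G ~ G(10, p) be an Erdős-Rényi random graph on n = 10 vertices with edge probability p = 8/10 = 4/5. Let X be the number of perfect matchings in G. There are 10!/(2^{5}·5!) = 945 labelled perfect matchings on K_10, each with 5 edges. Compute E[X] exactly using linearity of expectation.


K_10 has 10!/(2^{5}·5!) = 945 labelled perfect matchings.
For each such perfect matching H, let X_H = 1 if all 5 edges of H are present in G. Then P[X_H = 1] = p^{5} = (4/5)^{5} = 1024/3125.
By linearity of expectation: E[X] = Σ_H E[X_H] = 945 · p^{5} = 945 · 1024/3125 = 193536/625.
Numerically: E[X] ≈ 309.658.

E[X] = 945 · (4/5)^{5} = 193536/625 ≈ 309.658.


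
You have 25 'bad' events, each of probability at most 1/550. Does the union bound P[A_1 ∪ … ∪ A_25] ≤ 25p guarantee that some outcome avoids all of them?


Union bound: P[∪_{i=1}^{25} A_i] ≤ Σ_i P[A_i] ≤ 25·p = 25·(1/550) = 1/22.
Numerically: 1/22 ≈ 0.045.
Is 1/22 < 1? YES.
Since P[∪ A_i] ≤ 1/22 < 1, the complement has P[∩ A_i^c] ≥ 1 − 1/22 = 21/22 > 0, so some outcome avoids every A_i.

25·p = 1/22 ≈ 0.045; existence CERTIFIED by the union bound.


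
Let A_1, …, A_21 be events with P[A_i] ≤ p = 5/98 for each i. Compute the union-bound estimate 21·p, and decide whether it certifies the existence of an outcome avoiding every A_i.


Union bound: P[∪_{i=1}^{21} A_i] ≤ Σ_i P[A_i] ≤ 21·p = 21·(5/98) = 15/14.
Numerically: 15/14 ≈ 1.0714.
Is 15/14 < 1? NO.
Since the bound 15/14 is ≥ 1, the union bound is uninformative here; it does NOT by itself certify existence.

21·p = 15/14 ≈ 1.0714; existence NOT certified by the union bound.


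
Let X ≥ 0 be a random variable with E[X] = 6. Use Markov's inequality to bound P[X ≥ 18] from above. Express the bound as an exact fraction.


μ = E[X] = 6, a = 18.
Markov: P[X ≥ 18] ≤ μ/a = (6)/18 = 1/3.
Numerically: ≈ 0.333333.
(Since a = 18 > μ = 6.000000, the bound 1/3 is < 1 and informative.)

P[X ≥ 18] ≤ 1/3 ≈ 0.333333.


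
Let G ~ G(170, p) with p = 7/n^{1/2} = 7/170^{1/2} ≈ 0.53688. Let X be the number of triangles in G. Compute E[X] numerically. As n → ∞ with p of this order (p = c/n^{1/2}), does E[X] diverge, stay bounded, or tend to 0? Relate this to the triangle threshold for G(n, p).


Number of potential triangles: C(170, 3) = 804440.
Each occurs with probability p³ ≈ (0.53688)³ ≈ 1.5474647e-01.
By linearity: E[X] = C(170, 3)·p³ ≈ 804440 · 1.5474647e-01 ≈ 124484.24662.
Since α = 1/2 < 1, p = c/n^{1/2} ≫ 1/n is above the triangle threshold p ~ 1/n. Asymptotically E[X] ~ (c³/6)·n^{3(1−α)} = (7³/6)·n^{1.5} → ∞; triangles are abundant w.h.p.

E[X] ≈ 124484.24662; in regime p = Θ(1/n^{1/2}) E[X] diverges (above the triangle threshold p ~ 1/n).


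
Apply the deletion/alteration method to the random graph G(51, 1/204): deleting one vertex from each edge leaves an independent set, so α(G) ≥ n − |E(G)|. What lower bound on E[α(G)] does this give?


E[|E(G)|] = C(51, 2)·p = 1275 · (1/204) = 25/4.
E[α(G)] ≥ n − E[|E(G)|] = 51 − 25/4 = 179/4.
Numerically: ≈ 44.7500.
(This is only a lower bound; the true E[α(G)] may be larger.)

E[α(G)] ≥ 179/4 ≈ 44.7500.


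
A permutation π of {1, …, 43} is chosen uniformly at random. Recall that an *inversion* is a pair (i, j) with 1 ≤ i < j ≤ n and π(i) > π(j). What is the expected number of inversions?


Write X = Σ X_I over the C(43, 2) = 903 pairs i < j, with X_I the indicator of one inversion.
There are 903 indicators.
For each fixed pair i < j, the values π(i) and π(j) are two distinct elements of {1, …, 43} in uniformly random order; by symmetry P[π(i) > π(j)] = 1/2.
By linearity: E[X] = 903 · (1/2) = C(43, 2) · (1/2) = 903/2 = 903/2 ≈ 451.50000.

E[X] = 903/2 = 451.50000.


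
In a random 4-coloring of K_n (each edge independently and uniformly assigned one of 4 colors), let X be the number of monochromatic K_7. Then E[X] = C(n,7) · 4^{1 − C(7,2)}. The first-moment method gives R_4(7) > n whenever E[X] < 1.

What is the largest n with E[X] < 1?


We need C(n, 7) · 4^{1 − 21} < 1, i.e. C(n, 7) < 4^{21 − 1} = 1099511627776.
Check values of n near the boundary:
  n = 175: C(175, 7) = 883208107275; 883208107275 < 1099511627776? YES
  n = 176: C(176, 7) = 919790691600; 919790691600 < 1099511627776? YES
  n = 177: C(177, 7) = 957664425960; 957664425960 < 1099511627776? YES
  n = 178: C(178, 7) = 996867063280; 996867063280 < 1099511627776? YES
  n = 179: C(179, 7) = 1037437234460; 1037437234460 < 1099511627776? YES
  n = 180: C(180, 7) = 1079414463600; 1079414463600 < 1099511627776? YES
  n = 181: C(181, 7) = 1122839183400; 1122839183400 < 1099511627776? NO
  n = 182: C(182, 7) = 1167752750736; 1167752750736 < 1099511627776? NO
The largest n with C(n, 7) < 1099511627776 is n = 180 (where E[X] = 67463403975/68719476736 ≈ 0.9817). Hence R_4(7) > 180, i.e. R_4(7) ≥ 181.

Largest n = 180; hence R_4(7) > 180.
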